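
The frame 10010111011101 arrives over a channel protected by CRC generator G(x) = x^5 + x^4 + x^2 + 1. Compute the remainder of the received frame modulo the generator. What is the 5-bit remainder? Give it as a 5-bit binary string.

Modulo-2 division of 10010111011101 by 110101:
  pos 0: 100101 XOR 110101 = 010000
  pos 1: 100001 XOR 110101 = 010100
  pos 2: 101001 XOR 110101 = 011100
  pos 3: 111000 XOR 110101 = 001101
  pos 5: 110111 XOR 110101 = 000010
Remainder = 10101 (nonzero — an error is detected).

10101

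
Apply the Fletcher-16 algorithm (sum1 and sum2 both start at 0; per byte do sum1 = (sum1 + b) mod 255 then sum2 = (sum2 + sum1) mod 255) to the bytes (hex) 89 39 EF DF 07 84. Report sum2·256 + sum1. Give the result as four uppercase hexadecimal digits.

Running sums (mod 255):
  after byte 0 (89): sum1=137, sum2=137
  after byte 1 (39): sum1=194, sum2=76
  after byte 2 (EF): sum1=178, sum2=254
  after byte 3 (DF): sum1=146, sum2=145
  after byte 4 (07): sum1=153, sum2=43
  after byte 5 (84): sum1=30, sum2=73
Checksum = sum2·256 + sum1 = 73·256 + 30 = 18718 = 0x491E.

491E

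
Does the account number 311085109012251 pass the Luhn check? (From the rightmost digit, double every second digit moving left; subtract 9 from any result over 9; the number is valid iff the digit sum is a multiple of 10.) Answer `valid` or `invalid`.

invalid

From the right, keep odd positions and double even positions (subtract 9 from any doubled value over 9):
  doubled (positions 2,4,...): 1 4 0 0 1 0 2 → sum 8
  kept (positions 1,3,...): 1 2 1 9 1 8 1 3 → sum 26
Total = 34.
34 mod 10 = 4, so the number is invalid.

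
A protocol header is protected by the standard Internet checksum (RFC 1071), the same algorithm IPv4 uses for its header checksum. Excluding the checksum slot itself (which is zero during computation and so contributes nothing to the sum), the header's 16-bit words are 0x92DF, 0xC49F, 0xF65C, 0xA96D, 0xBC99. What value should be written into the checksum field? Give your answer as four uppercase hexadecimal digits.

One's-complement addition (fold any carry out of bit 15 back into bit 0):
  0x92DF + 0xC49F = 0x1577E → wrap carry → 0x577F
  0x577F + 0xF65C = 0x14DDB → wrap carry → 0x4DDC
  0x4DDC + 0xA96D = 0x0F749
  0xF749 + 0xBC99 = 0x1B3E2 → wrap carry → 0xB3E3
One's-complement sum = 0xB3E3.
Checksum = ~0xB3E3 & 0xFFFF = 0x4C1C.

4C1C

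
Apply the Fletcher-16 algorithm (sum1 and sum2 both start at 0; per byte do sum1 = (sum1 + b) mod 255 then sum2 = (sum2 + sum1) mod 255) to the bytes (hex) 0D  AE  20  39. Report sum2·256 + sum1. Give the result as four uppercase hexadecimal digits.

B915

Running sums (mod 255):
  after byte 0 (0D): sum1=13, sum2=13
  after byte 1 (AE): sum1=187, sum2=200
  after byte 2 (20): sum1=219, sum2=164
  after byte 3 (39): sum1=21, sum2=185
Checksum = sum2·256 + sum1 = 185·256 + 21 = 47381 = 0xB915.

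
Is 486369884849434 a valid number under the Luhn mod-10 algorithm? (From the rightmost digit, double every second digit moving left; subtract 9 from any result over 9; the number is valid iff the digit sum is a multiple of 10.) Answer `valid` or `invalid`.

invalid

From the right, keep odd positions and double even positions (subtract 9 from any doubled value over 9):
  doubled (positions 2,4,...): 6 9 7 7 9 6 7 → sum 51
  kept (positions 1,3,...): 4 4 4 4 8 6 6 4 → sum 40
Total = 91.
91 mod 10 = 1, so the number is invalid.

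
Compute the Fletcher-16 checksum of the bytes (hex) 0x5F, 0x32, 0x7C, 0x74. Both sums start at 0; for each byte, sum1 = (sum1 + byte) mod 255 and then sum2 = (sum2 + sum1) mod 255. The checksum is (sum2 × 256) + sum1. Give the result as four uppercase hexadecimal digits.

8182

Running sums (mod 255):
  after byte 0 (0x5F): sum1=95, sum2=95
  after byte 1 (0x32): sum1=145, sum2=240
  after byte 2 (0x7C): sum1=14, sum2=254
  after byte 3 (0x74): sum1=130, sum2=129
Checksum = sum2·256 + sum1 = 129·256 + 130 = 33154 = 0x8182.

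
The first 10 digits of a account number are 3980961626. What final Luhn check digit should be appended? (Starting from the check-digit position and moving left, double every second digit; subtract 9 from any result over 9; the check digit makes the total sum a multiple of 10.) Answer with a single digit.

Partial digits right→left: 6 2 6 1 6 9 0 8 9 3
Double every second digit counting from the check-digit position (so the 1st, 3rd, 5th, ... of the partial from the right).
  doubled (with −9 where >9): 3 3 3 0 9 → sum 18
  kept as-is: 2 1 9 8 3 → sum 23
Total = 18 + 23 = 41.
Check digit = (10 − (41 mod 10)) mod 10 = 9.

9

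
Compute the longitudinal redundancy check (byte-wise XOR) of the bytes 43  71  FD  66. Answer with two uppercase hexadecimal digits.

A9

XOR the bytes together:
  start with 0x43
  0x43 ⊕ 0x71 = 0x32
  0x32 ⊕ 0xFD = 0xCF
  0xCF ⊕ 0x66 = 0xA9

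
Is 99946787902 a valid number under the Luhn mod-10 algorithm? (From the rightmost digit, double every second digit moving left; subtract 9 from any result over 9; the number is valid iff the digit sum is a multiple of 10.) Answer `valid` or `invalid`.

valid

From the right, keep odd positions and double even positions (subtract 9 from any doubled value over 9):
  doubled (positions 2,4,...): 0 5 5 8 9 → sum 27
  kept (positions 1,3,...): 2 9 8 6 9 9 → sum 43
Total = 70.
70 mod 10 = 0, so the number is valid.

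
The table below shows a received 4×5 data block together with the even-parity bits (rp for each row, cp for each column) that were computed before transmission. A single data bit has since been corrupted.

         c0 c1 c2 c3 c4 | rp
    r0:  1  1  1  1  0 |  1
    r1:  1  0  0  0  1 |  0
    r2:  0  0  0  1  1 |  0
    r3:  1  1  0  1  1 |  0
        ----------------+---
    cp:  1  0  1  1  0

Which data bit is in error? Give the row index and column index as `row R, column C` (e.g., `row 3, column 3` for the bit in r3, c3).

Recompute each row's even parity and compare to rp:
  r0: data parity 0, sent rp 1 → mismatch
  r1: data parity 0, sent rp 0 → ok
  r2: data parity 0, sent rp 0 → ok
  r3: data parity 0, sent rp 0 → ok
Recompute each column's even parity and compare to cp:
  c0: data parity 1, sent cp 1 → ok
  c1: data parity 0, sent cp 0 → ok
  c2: data parity 1, sent cp 1 → ok
  c3: data parity 1, sent cp 1 → ok
  c4: data parity 1, sent cp 0 → mismatch
Exactly one row (r0) and one column (c4) fail → the flipped bit is at their intersection.

row 0, column 4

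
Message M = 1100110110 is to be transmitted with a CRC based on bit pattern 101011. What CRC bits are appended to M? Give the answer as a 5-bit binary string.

Append 5 zeros: 110011011000000. Divide by 101011 (XOR where the leading bit is 1):
  pos 0: 110011 XOR 101011 = 011000
  pos 1: 110000 XOR 101011 = 011011
  pos 2: 110111 XOR 101011 = 011100
  pos 3: 111001 XOR 101011 = 010010
  pos 4: 100100 XOR 101011 = 001111
  pos 6: 111100 XOR 101011 = 010111
  pos 7: 101110 XOR 101011 = 000101
Remainder (last 5 bits) = 10100. This is the CRC / FCS.

10100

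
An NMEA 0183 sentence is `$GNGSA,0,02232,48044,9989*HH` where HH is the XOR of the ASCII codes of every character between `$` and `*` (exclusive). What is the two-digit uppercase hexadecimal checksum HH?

XOR the ASCII codes of the payload characters:
  'G' = 0x47 → acc = 0x47
  'N' = 0x4E → acc = 0x09
  'G' = 0x47 → acc = 0x4E
  'S' = 0x53 → acc = 0x1D
  'A' = 0x41 → acc = 0x5C
  ',' = 0x2C → acc = 0x70
  '0' = 0x30 → acc = 0x40
  ',' = 0x2C → acc = 0x6C
  '0' = 0x30 → acc = 0x5C
  '2' = 0x32 → acc = 0x6E
  '2' = 0x32 → acc = 0x5C
  '3' = 0x33 → acc = 0x6F
  '2' = 0x32 → acc = 0x5D
  ',' = 0x2C → acc = 0x71
  '4' = 0x34 → acc = 0x45
  '8' = 0x38 → acc = 0x7D
  '0' = 0x30 → acc = 0x4D
  '4' = 0x34 → acc = 0x79
  '4' = 0x34 → acc = 0x4D
  ',' = 0x2C → acc = 0x61
  '9' = 0x39 → acc = 0x58
  '9' = 0x39 → acc = 0x61
  '8' = 0x38 → acc = 0x59
  '9' = 0x39 → acc = 0x60
Checksum = 0x60.

60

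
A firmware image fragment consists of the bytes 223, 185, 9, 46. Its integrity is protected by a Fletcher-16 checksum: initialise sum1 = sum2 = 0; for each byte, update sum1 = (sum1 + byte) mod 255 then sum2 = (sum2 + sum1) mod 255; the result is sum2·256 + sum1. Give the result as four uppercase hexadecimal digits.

Running sums (mod 255):
  after byte 0 (223): sum1=223, sum2=223
  after byte 1 (185): sum1=153, sum2=121
  after byte 2 (9): sum1=162, sum2=28
  after byte 3 (46): sum1=208, sum2=236
Checksum = sum2·256 + sum1 = 236·256 + 208 = 60624 = 0xECD0.

ECD0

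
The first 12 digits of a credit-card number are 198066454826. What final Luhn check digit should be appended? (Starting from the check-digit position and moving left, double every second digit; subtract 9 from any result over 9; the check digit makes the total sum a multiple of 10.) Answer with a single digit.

2

Partial digits right→left: 6 2 8 4 5 4 6 6 0 8 9 1
Double every second digit counting from the check-digit position (so the 1st, 3rd, 5th, ... of the partial from the right).
  doubled (with −9 where >9): 3 7 1 3 0 9 → sum 23
  kept as-is: 2 4 4 6 8 1 → sum 25
Total = 23 + 25 = 48.
Check digit = (10 − (48 mod 10)) mod 10 = 2.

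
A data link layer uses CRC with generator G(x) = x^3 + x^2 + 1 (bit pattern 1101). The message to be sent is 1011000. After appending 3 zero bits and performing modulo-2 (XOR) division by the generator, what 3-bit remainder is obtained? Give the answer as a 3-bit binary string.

Append 3 zeros: 1011000000. Divide by 1101 (XOR where the leading bit is 1):
  pos 0: 1011 XOR 1101 = 0110
  pos 1: 1100 XOR 1101 = 0001
  pos 4: 1000 XOR 1101 = 0101
  pos 5: 1010 XOR 1101 = 0111
  pos 6: 1110 XOR 1101 = 0011
Remainder (last 3 bits) = 011. This is the CRC / FCS.

011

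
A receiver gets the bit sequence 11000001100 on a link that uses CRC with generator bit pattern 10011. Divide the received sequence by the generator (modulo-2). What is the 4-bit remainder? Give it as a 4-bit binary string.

Modulo-2 division of 11000001100 by 10011:
  pos 0: 11000 XOR 10011 = 01011
  pos 1: 10110 XOR 10011 = 00101
  pos 3: 10101 XOR 10011 = 00110
  pos 5: 11010 XOR 10011 = 01001
  pos 6: 10010 XOR 10011 = 00001
Remainder = 0001 (nonzero — an error is detected).

0001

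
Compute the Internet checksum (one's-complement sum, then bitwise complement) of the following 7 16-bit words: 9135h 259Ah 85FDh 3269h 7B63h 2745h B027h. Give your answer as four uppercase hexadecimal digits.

3DF9

One's-complement addition (fold any carry out of bit 15 back into bit 0):
  0x9135 + 0x259A = 0x0B6CF
  0xB6CF + 0x85FD = 0x13CCC → wrap carry → 0x3CCD
  0x3CCD + 0x3269 = 0x06F36
  0x6F36 + 0x7B63 = 0x0EA99
  0xEA99 + 0x2745 = 0x111DE → wrap carry → 0x11DF
  0x11DF + 0xB027 = 0x0C206
One's-complement sum = 0xC206.
Checksum = ~0xC206 & 0xFFFF = 0x3DF9.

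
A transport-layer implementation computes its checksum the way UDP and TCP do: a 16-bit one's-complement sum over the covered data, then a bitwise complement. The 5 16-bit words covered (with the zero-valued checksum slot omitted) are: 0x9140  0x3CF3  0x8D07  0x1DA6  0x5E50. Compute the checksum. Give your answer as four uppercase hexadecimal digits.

One's-complement addition (fold any carry out of bit 15 back into bit 0):
  0x9140 + 0x3CF3 = 0x0CE33
  0xCE33 + 0x8D07 = 0x15B3A → wrap carry → 0x5B3B
  0x5B3B + 0x1DA6 = 0x078E1
  0x78E1 + 0x5E50 = 0x0D731
One's-complement sum = 0xD731.
Checksum = ~0xD731 & 0xFFFF = 0x28CE.

28CE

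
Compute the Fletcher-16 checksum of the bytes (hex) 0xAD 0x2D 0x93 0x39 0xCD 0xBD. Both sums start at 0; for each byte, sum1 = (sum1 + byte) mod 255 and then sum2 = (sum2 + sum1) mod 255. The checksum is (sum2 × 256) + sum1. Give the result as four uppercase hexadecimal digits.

Running sums (mod 255):
  after byte 0 (0xAD): sum1=173, sum2=173
  after byte 1 (0x2D): sum1=218, sum2=136
  after byte 2 (0x93): sum1=110, sum2=246
  after byte 3 (0x39): sum1=167, sum2=158
  after byte 4 (0xCD): sum1=117, sum2=20
  after byte 5 (0xBD): sum1=51, sum2=71
Checksum = sum2·256 + sum1 = 71·256 + 51 = 18227 = 0x4733.

4733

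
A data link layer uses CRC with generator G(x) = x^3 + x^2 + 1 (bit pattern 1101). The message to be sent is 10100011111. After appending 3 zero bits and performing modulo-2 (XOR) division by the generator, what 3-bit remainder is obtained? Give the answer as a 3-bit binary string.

111

Append 3 zeros: 10100011111000. Divide by 1101 (XOR where the leading bit is 1):
  pos 0: 1010 XOR 1101 = 0111
  pos 1: 1110 XOR 1101 = 0011
  pos 3: 1101 XOR 1101 = 0000
  pos 7: 1111 XOR 1101 = 0010
  pos 9: 1000 XOR 1101 = 0101
  pos 10: 1010 XOR 1101 = 0111
Remainder (last 3 bits) = 111. This is the CRC / FCS.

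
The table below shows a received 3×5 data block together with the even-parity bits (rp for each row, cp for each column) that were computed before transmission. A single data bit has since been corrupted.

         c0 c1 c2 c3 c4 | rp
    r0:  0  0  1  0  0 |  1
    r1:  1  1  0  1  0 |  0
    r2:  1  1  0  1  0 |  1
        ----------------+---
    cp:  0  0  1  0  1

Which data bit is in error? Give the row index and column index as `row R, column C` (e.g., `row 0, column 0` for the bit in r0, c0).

row 1, column 4

Recompute each row's even parity and compare to rp:
  r0: data parity 1, sent rp 1 → ok
  r1: data parity 1, sent rp 0 → mismatch
  r2: data parity 1, sent rp 1 → ok
Recompute each column's even parity and compare to cp:
  c0: data parity 0, sent cp 0 → ok
  c1: data parity 0, sent cp 0 → ok
  c2: data parity 1, sent cp 1 → ok
  c3: data parity 0, sent cp 0 → ok
  c4: data parity 0, sent cp 1 → mismatch
Exactly one row (r1) and one column (c4) fail → the flipped bit is at their intersection.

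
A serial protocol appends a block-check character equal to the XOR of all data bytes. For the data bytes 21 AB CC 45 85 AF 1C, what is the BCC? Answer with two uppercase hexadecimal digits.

35

XOR the bytes together:
  start with 0x21
  0x21 ⊕ 0xAB = 0x8A
  0x8A ⊕ 0xCC = 0x46
  0x46 ⊕ 0x45 = 0x03
  0x03 ⊕ 0x85 = 0x86
  0x86 ⊕ 0xAF = 0x29
  0x29 ⊕ 0x1C = 0x35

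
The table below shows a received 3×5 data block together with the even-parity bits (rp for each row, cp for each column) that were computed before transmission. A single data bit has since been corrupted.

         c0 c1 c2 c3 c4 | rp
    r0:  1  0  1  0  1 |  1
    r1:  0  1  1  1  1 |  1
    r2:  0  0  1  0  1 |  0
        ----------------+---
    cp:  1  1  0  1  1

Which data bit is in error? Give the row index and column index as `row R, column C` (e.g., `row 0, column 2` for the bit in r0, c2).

row 1, column 2

Recompute each row's even parity and compare to rp:
  r0: data parity 1, sent rp 1 → ok
  r1: data parity 0, sent rp 1 → mismatch
  r2: data parity 0, sent rp 0 → ok
Recompute each column's even parity and compare to cp:
  c0: data parity 1, sent cp 1 → ok
  c1: data parity 1, sent cp 1 → ok
  c2: data parity 1, sent cp 0 → mismatch
  c3: data parity 1, sent cp 1 → ok
  c4: data parity 1, sent cp 1 → ok
Exactly one row (r1) and one column (c2) fail → the flipped bit is at their intersection.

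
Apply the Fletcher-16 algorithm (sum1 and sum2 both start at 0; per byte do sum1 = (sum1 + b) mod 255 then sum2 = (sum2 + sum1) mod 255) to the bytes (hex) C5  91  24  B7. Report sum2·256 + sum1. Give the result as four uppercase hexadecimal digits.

CB33

Running sums (mod 255):
  after byte 0 (C5): sum1=197, sum2=197
  after byte 1 (91): sum1=87, sum2=29
  after byte 2 (24): sum1=123, sum2=152
  after byte 3 (B7): sum1=51, sum2=203
Checksum = sum2·256 + sum1 = 203·256 + 51 = 52019 = 0xCB33.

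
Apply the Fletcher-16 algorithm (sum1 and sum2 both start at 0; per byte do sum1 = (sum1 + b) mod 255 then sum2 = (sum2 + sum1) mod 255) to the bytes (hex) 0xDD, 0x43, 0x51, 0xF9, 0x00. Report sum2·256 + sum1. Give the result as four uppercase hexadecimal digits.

Running sums (mod 255):
  after byte 0 (0xDD): sum1=221, sum2=221
  after byte 1 (0x43): sum1=33, sum2=254
  after byte 2 (0x51): sum1=114, sum2=113
  after byte 3 (0xF9): sum1=108, sum2=221
  after byte 4 (0x00): sum1=108, sum2=74
Checksum = sum2·256 + sum1 = 74·256 + 108 = 19052 = 0x4A6C.

4A6C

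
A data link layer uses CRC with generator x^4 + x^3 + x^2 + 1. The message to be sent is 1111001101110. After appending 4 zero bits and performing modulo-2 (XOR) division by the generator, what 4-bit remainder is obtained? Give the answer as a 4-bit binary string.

Append 4 zeros: 11110011011100000. Divide by 11101 (XOR where the leading bit is 1):
  pos 0: 11110 XOR 11101 = 00011
  pos 3: 11011 XOR 11101 = 00110
  pos 5: 11001 XOR 11101 = 00100
  pos 7: 10011 XOR 11101 = 01110
  pos 8: 11100 XOR 11101 = 00001
  pos 12: 10000 XOR 11101 = 01101
Remainder (last 4 bits) = 1101. This is the CRC / FCS.

1101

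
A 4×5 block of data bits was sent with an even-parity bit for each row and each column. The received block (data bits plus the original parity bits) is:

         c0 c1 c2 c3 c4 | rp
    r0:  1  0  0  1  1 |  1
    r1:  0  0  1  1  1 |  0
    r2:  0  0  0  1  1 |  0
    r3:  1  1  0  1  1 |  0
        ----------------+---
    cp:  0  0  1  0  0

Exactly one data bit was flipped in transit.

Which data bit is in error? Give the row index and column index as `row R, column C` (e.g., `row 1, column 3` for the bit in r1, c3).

row 1, column 1

Recompute each row's even parity and compare to rp:
  r0: data parity 1, sent rp 1 → ok
  r1: data parity 1, sent rp 0 → mismatch
  r2: data parity 0, sent rp 0 → ok
  r3: data parity 0, sent rp 0 → ok
Recompute each column's even parity and compare to cp:
  c0: data parity 0, sent cp 0 → ok
  c1: data parity 1, sent cp 0 → mismatch
  c2: data parity 1, sent cp 1 → ok
  c3: data parity 0, sent cp 0 → ok
  c4: data parity 0, sent cp 0 → ok
Exactly one row (r1) and one column (c1) fail → the flipped bit is at their intersection.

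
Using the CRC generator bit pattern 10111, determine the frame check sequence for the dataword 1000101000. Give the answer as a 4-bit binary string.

1110

Append 4 zeros: 10001010000000. Divide by 10111 (XOR where the leading bit is 1):
  pos 0: 10001 XOR 10111 = 00110
  pos 2: 11001 XOR 10111 = 01110
  pos 3: 11100 XOR 10111 = 01011
  pos 4: 10110 XOR 10111 = 00001
  pos 8: 10000 XOR 10111 = 00111
Remainder (last 4 bits) = 1110. This is the CRC / FCS.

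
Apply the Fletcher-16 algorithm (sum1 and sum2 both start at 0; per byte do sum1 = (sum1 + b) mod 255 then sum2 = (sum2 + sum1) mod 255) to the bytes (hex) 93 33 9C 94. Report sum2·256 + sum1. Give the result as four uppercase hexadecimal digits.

Running sums (mod 255):
  after byte 0 (93): sum1=147, sum2=147
  after byte 1 (33): sum1=198, sum2=90
  after byte 2 (9C): sum1=99, sum2=189
  after byte 3 (94): sum1=247, sum2=181
Checksum = sum2·256 + sum1 = 181·256 + 247 = 46583 = 0xB5F7.

B5F7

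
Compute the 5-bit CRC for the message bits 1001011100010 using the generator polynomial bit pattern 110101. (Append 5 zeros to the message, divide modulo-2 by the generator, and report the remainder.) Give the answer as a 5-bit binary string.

10100

Append 5 zeros: 100101110001000000. Divide by 110101 (XOR where the leading bit is 1):
  pos 0: 100101 XOR 110101 = 010000
  pos 1: 100001 XOR 110101 = 010100
  pos 2: 101001 XOR 110101 = 011100
  pos 3: 111000 XOR 110101 = 001101
  pos 5: 110100 XOR 110101 = 000001
  pos 10: 110000 XOR 110101 = 000101
Remainder (last 5 bits) = 10100. This is the CRC / FCS.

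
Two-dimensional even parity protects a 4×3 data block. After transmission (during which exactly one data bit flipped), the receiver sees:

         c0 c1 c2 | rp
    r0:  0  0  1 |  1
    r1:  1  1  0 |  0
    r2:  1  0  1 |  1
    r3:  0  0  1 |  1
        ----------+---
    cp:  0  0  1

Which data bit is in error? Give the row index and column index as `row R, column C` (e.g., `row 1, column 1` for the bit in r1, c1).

Recompute each row's even parity and compare to rp:
  r0: data parity 1, sent rp 1 → ok
  r1: data parity 0, sent rp 0 → ok
  r2: data parity 0, sent rp 1 → mismatch
  r3: data parity 1, sent rp 1 → ok
Recompute each column's even parity and compare to cp:
  c0: data parity 0, sent cp 0 → ok
  c1: data parity 1, sent cp 0 → mismatch
  c2: data parity 1, sent cp 1 → ok
Exactly one row (r2) and one column (c1) fail → the flipped bit is at their intersection.

row 2, column 1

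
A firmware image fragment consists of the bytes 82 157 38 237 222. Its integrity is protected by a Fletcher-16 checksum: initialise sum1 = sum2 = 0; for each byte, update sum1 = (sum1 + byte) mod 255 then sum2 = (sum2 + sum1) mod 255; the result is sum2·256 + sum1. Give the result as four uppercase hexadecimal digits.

Running sums (mod 255):
  after byte 0 (82): sum1=82, sum2=82
  after byte 1 (157): sum1=239, sum2=66
  after byte 2 (38): sum1=22, sum2=88
  after byte 3 (237): sum1=4, sum2=92
  after byte 4 (222): sum1=226, sum2=63
Checksum = sum2·256 + sum1 = 63·256 + 226 = 16354 = 0x3FE2.

3FE2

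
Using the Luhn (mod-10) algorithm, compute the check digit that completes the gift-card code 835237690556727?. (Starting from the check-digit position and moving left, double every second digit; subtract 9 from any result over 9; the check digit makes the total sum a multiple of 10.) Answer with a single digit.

Partial digits right→left: 7 2 7 6 5 5 0 9 6 7 3 2 5 3 8
Double every second digit counting from the check-digit position (so the 1st, 3rd, 5th, ... of the partial from the right).
  doubled (with −9 where >9): 5 5 1 0 3 6 1 7 → sum 28
  kept as-is: 2 6 5 9 7 2 3 → sum 34
Total = 28 + 34 = 62.
Check digit = (10 − (62 mod 10)) mod 10 = 8.

8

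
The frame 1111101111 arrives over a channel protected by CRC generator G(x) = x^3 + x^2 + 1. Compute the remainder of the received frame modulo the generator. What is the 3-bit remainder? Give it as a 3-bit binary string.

Modulo-2 division of 1111101111 by 1101:
  pos 0: 1111 XOR 1101 = 0010
  pos 2: 1010 XOR 1101 = 0111
  pos 3: 1111 XOR 1101 = 0010
  pos 5: 1011 XOR 1101 = 0110
  pos 6: 1101 XOR 1101 = 0000
Remainder = 000 (zero — the frame passes the CRC check).

000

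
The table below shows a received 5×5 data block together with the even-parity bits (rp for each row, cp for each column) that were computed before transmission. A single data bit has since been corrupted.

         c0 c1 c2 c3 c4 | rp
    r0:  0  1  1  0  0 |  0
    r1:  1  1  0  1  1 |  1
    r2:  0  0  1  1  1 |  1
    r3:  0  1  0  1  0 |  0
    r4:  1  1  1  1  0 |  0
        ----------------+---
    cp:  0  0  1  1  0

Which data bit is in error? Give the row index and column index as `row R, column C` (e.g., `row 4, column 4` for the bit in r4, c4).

row 1, column 3

Recompute each row's even parity and compare to rp:
  r0: data parity 0, sent rp 0 → ok
  r1: data parity 0, sent rp 1 → mismatch
  r2: data parity 1, sent rp 1 → ok
  r3: data parity 0, sent rp 0 → ok
  r4: data parity 0, sent rp 0 → ok
Recompute each column's even parity and compare to cp:
  c0: data parity 0, sent cp 0 → ok
  c1: data parity 0, sent cp 0 → ok
  c2: data parity 1, sent cp 1 → ok
  c3: data parity 0, sent cp 1 → mismatch
  c4: data parity 0, sent cp 0 → ok
Exactly one row (r1) and one column (c3) fail → the flipped bit is at their intersection.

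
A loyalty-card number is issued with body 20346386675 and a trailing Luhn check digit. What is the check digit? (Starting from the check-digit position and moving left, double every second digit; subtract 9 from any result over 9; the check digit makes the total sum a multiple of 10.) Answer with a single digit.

Partial digits right→left: 5 7 6 6 8 3 6 4 3 0 2
Double every second digit counting from the check-digit position (so the 1st, 3rd, 5th, ... of the partial from the right).
  doubled (with −9 where >9): 1 3 7 3 6 4 → sum 24
  kept as-is: 7 6 3 4 0 → sum 20
Total = 24 + 20 = 44.
Check digit = (10 − (44 mod 10)) mod 10 = 6.

6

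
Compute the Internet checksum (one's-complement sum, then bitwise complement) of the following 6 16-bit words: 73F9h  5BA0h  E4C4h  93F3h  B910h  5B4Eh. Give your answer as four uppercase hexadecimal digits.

One's-complement addition (fold any carry out of bit 15 back into bit 0):
  0x73F9 + 0x5BA0 = 0x0CF99
  0xCF99 + 0xE4C4 = 0x1B45D → wrap carry → 0xB45E
  0xB45E + 0x93F3 = 0x14851 → wrap carry → 0x4852
  0x4852 + 0xB910 = 0x10162 → wrap carry → 0x0163
  0x0163 + 0x5B4E = 0x05CB1
One's-complement sum = 0x5CB1.
Checksum = ~0x5CB1 & 0xFFFF = 0xA34E.

A34E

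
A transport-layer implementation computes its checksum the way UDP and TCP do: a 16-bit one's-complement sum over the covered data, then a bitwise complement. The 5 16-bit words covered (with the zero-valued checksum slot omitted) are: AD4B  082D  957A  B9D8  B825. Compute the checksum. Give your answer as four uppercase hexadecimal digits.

One's-complement addition (fold any carry out of bit 15 back into bit 0):
  0xAD4B + 0x082D = 0x0B578
  0xB578 + 0x957A = 0x14AF2 → wrap carry → 0x4AF3
  0x4AF3 + 0xB9D8 = 0x104CB → wrap carry → 0x04CC
  0x04CC + 0xB825 = 0x0BCF1
One's-complement sum = 0xBCF1.
Checksum = ~0xBCF1 & 0xFFFF = 0x430E.

430E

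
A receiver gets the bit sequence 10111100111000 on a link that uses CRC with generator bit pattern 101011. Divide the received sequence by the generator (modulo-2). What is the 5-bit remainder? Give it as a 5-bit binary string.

Modulo-2 division of 10111100111000 by 101011:
  pos 0: 101111 XOR 101011 = 000100
  pos 3: 100001 XOR 101011 = 001010
  pos 5: 101011 XOR 101011 = 000000
Remainder = 00000 (zero — the frame passes the CRC check).

00000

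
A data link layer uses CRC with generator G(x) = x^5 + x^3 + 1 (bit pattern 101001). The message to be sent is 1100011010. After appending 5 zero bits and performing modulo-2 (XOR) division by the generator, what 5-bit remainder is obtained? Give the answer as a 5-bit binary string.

00011

Append 5 zeros: 110001101000000. Divide by 101001 (XOR where the leading bit is 1):
  pos 0: 110001 XOR 101001 = 011000
  pos 1: 110001 XOR 101001 = 011000
  pos 2: 110000 XOR 101001 = 011001
  pos 3: 110011 XOR 101001 = 011010
  pos 4: 110100 XOR 101001 = 011101
  pos 5: 111010 XOR 101001 = 010011
  pos 6: 100110 XOR 101001 = 001111
  pos 8: 111100 XOR 101001 = 010101
  pos 9: 101010 XOR 101001 = 000011
Remainder (last 5 bits) = 00011. This is the CRC / FCS.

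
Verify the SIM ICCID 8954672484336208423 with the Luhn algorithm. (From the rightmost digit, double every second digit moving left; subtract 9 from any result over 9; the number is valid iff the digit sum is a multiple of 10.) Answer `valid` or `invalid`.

From the right, keep odd positions and double even positions (subtract 9 from any doubled value over 9):
  doubled (positions 2,4,...): 4 7 4 6 8 8 5 8 9 → sum 59
  kept (positions 1,3,...): 3 4 0 6 3 8 2 6 5 8 → sum 45
Total = 104.
104 mod 10 = 4, so the number is invalid.

invalid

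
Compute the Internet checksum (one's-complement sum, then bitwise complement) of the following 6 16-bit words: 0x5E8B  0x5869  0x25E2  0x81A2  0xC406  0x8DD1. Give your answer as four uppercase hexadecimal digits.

One's-complement addition (fold any carry out of bit 15 back into bit 0):
  0x5E8B + 0x5869 = 0x0B6F4
  0xB6F4 + 0x25E2 = 0x0DCD6
  0xDCD6 + 0x81A2 = 0x15E78 → wrap carry → 0x5E79
  0x5E79 + 0xC406 = 0x1227F → wrap carry → 0x2280
  0x2280 + 0x8DD1 = 0x0B051
One's-complement sum = 0xB051.
Checksum = ~0xB051 & 0xFFFF = 0x4FAE.

4FAE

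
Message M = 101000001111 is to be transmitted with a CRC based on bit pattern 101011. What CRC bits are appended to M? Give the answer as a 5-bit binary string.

Append 5 zeros: 10100000111100000. Divide by 101011 (XOR where the leading bit is 1):
  pos 0: 101000 XOR 101011 = 000011
  pos 4: 110011 XOR 101011 = 011000
  pos 5: 110001 XOR 101011 = 011010
  pos 6: 110101 XOR 101011 = 011110
  pos 7: 111100 XOR 101011 = 010111
  pos 8: 101110 XOR 101011 = 000101
  pos 11: 101000 XOR 101011 = 000011
Remainder (last 5 bits) = 00011. This is the CRC / FCS.

00011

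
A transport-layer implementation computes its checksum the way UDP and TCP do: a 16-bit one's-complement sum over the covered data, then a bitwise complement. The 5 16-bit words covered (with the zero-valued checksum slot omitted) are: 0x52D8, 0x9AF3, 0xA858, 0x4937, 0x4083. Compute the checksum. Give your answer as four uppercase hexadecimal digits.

One's-complement addition (fold any carry out of bit 15 back into bit 0):
  0x52D8 + 0x9AF3 = 0x0EDCB
  0xEDCB + 0xA858 = 0x19623 → wrap carry → 0x9624
  0x9624 + 0x4937 = 0x0DF5B
  0xDF5B + 0x4083 = 0x11FDE → wrap carry → 0x1FDF
One's-complement sum = 0x1FDF.
Checksum = ~0x1FDF & 0xFFFF = 0xE020.

E020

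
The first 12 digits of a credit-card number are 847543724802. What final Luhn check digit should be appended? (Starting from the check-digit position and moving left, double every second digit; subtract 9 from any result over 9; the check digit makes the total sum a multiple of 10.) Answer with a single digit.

0

Partial digits right→left: 2 0 8 4 2 7 3 4 5 7 4 8
Double every second digit counting from the check-digit position (so the 1st, 3rd, 5th, ... of the partial from the right).
  doubled (with −9 where >9): 4 7 4 6 1 8 → sum 30
  kept as-is: 0 4 7 4 7 8 → sum 30
Total = 30 + 30 = 60.
Check digit = (10 − (60 mod 10)) mod 10 = 0.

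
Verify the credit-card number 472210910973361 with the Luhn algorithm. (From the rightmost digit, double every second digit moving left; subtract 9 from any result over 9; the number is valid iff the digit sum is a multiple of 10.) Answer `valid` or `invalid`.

From the right, keep odd positions and double even positions (subtract 9 from any doubled value over 9):
  doubled (positions 2,4,...): 3 6 9 2 0 4 5 → sum 29
  kept (positions 1,3,...): 1 3 7 0 9 1 2 4 → sum 27
Total = 56.
56 mod 10 = 6, so the number is invalid.

invalid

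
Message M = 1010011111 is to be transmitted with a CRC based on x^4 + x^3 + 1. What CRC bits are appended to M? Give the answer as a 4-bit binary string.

Append 4 zeros: 10100111110000. Divide by 11001 (XOR where the leading bit is 1):
  pos 0: 10100 XOR 11001 = 01101
  pos 1: 11011 XOR 11001 = 00010
  pos 4: 10111 XOR 11001 = 01110
  pos 5: 11101 XOR 11001 = 00100
  pos 7: 10000 XOR 11001 = 01001
  pos 8: 10010 XOR 11001 = 01011
  pos 9: 10110 XOR 11001 = 01111
Remainder (last 4 bits) = 1111. This is the CRC / FCS.

1111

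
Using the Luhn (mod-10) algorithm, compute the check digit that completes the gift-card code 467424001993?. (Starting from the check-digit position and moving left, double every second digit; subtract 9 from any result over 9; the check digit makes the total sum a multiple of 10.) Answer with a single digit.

Partial digits right→left: 3 9 9 1 0 0 4 2 4 7 6 4
Double every second digit counting from the check-digit position (so the 1st, 3rd, 5th, ... of the partial from the right).
  doubled (with −9 where >9): 6 9 0 8 8 3 → sum 34
  kept as-is: 9 1 0 2 7 4 → sum 23
Total = 34 + 23 = 57.
Check digit = (10 − (57 mod 10)) mod 10 = 3.

3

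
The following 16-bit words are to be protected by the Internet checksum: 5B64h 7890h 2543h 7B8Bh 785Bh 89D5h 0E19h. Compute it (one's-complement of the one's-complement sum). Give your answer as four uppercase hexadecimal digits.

7AF2

One's-complement addition (fold any carry out of bit 15 back into bit 0):
  0x5B64 + 0x7890 = 0x0D3F4
  0xD3F4 + 0x2543 = 0x0F937
  0xF937 + 0x7B8B = 0x174C2 → wrap carry → 0x74C3
  0x74C3 + 0x785B = 0x0ED1E
  0xED1E + 0x89D5 = 0x176F3 → wrap carry → 0x76F4
  0x76F4 + 0x0E19 = 0x0850D
One's-complement sum = 0x850D.
Checksum = ~0x850D & 0xFFFF = 0x7AF2.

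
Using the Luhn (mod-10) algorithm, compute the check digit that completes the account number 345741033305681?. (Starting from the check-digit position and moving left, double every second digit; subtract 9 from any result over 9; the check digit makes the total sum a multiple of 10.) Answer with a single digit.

3

Partial digits right→left: 1 8 6 5 0 3 3 3 0 1 4 7 5 4 3
Double every second digit counting from the check-digit position (so the 1st, 3rd, 5th, ... of the partial from the right).
  doubled (with −9 where >9): 2 3 0 6 0 8 1 6 → sum 26
  kept as-is: 8 5 3 3 1 7 4 → sum 31
Total = 26 + 31 = 57.
Check digit = (10 − (57 mod 10)) mod 10 = 3.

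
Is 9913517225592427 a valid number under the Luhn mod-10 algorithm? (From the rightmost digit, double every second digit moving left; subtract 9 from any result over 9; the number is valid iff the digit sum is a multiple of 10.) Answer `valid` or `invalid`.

From the right, keep odd positions and double even positions (subtract 9 from any doubled value over 9):
  doubled (positions 2,4,...): 4 4 1 4 5 1 2 9 → sum 30
  kept (positions 1,3,...): 7 4 9 5 2 1 3 9 → sum 40
Total = 70.
70 mod 10 = 0, so the number is valid.

valid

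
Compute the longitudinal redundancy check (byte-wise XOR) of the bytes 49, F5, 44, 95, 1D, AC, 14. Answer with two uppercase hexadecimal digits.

XOR the bytes together:
  start with 0x49
  0x49 ⊕ 0xF5 = 0xBC
  0xBC ⊕ 0x44 = 0xF8
  0xF8 ⊕ 0x95 = 0x6D
  0x6D ⊕ 0x1D = 0x70
  0x70 ⊕ 0xAC = 0xDC
  0xDC ⊕ 0x14 = 0xC8

C8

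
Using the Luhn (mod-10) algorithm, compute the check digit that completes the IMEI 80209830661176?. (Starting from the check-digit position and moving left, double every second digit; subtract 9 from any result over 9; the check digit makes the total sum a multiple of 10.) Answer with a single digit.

Partial digits right→left: 6 7 1 1 6 6 0 3 8 9 0 2 0 8
Double every second digit counting from the check-digit position (so the 1st, 3rd, 5th, ... of the partial from the right).
  doubled (with −9 where >9): 3 2 3 0 7 0 0 → sum 15
  kept as-is: 7 1 6 3 9 2 8 → sum 36
Total = 15 + 36 = 51.
Check digit = (10 − (51 mod 10)) mod 10 = 9.

9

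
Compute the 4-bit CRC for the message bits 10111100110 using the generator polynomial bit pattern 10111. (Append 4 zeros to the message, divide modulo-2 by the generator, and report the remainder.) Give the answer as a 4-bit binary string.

Append 4 zeros: 101111001100000. Divide by 10111 (XOR where the leading bit is 1):
  pos 0: 10111 XOR 10111 = 00000
  pos 5: 10011 XOR 10111 = 00100
  pos 7: 10000 XOR 10111 = 00111
  pos 9: 11100 XOR 10111 = 01011
  pos 10: 10110 XOR 10111 = 00001
Remainder (last 4 bits) = 0001. This is the CRC / FCS.

0001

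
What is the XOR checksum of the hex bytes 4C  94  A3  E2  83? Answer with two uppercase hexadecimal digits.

1A

XOR the bytes together:
  start with 0x4C
  0x4C ⊕ 0x94 = 0xD8
  0xD8 ⊕ 0xA3 = 0x7B
  0x7B ⊕ 0xE2 = 0x99
  0x99 ⊕ 0x83 = 0x1A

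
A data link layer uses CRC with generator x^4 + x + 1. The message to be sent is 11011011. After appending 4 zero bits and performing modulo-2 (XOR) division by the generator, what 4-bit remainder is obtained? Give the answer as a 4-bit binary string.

0010

Append 4 zeros: 110110110000. Divide by 10011 (XOR where the leading bit is 1):
  pos 0: 11011 XOR 10011 = 01000
  pos 1: 10000 XOR 10011 = 00011
  pos 4: 11110 XOR 10011 = 01101
  pos 5: 11010 XOR 10011 = 01001
  pos 6: 10010 XOR 10011 = 00001
Remainder (last 4 bits) = 0010. This is the CRC / FCS.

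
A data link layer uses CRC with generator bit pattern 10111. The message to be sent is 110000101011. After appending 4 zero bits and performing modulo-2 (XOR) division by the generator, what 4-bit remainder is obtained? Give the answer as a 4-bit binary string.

1111

Append 4 zeros: 1100001010110000. Divide by 10111 (XOR where the leading bit is 1):
  pos 0: 11000 XOR 10111 = 01111
  pos 1: 11110 XOR 10111 = 01001
  pos 2: 10011 XOR 10111 = 00100
  pos 4: 10001 XOR 10111 = 00110
  pos 6: 11001 XOR 10111 = 01110
  pos 7: 11101 XOR 10111 = 01010
  pos 8: 10100 XOR 10111 = 00011
  pos 11: 11000 XOR 10111 = 01111
Remainder (last 4 bits) = 1111. This is the CRC / FCS.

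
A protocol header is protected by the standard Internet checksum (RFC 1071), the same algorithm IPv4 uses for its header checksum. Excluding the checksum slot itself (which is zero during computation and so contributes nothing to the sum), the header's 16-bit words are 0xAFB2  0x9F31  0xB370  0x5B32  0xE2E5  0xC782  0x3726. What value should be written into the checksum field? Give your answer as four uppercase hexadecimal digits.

C0E9

One's-complement addition (fold any carry out of bit 15 back into bit 0):
  0xAFB2 + 0x9F31 = 0x14EE3 → wrap carry → 0x4EE4
  0x4EE4 + 0xB370 = 0x10254 → wrap carry → 0x0255
  0x0255 + 0x5B32 = 0x05D87
  0x5D87 + 0xE2E5 = 0x1406C → wrap carry → 0x406D
  0x406D + 0xC782 = 0x107EF → wrap carry → 0x07F0
  0x07F0 + 0x3726 = 0x03F16
One's-complement sum = 0x3F16.
Checksum = ~0x3F16 & 0xFFFF = 0xC0E9.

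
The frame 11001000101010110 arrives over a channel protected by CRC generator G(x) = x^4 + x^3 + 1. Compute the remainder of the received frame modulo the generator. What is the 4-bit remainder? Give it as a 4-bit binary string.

1110

Modulo-2 division of 11001000101010110 by 11001:
  pos 0: 11001 XOR 11001 = 00000
  pos 8: 10101 XOR 11001 = 01100
  pos 9: 11000 XOR 11001 = 00001
Remainder = 1110 (nonzero — an error is detected).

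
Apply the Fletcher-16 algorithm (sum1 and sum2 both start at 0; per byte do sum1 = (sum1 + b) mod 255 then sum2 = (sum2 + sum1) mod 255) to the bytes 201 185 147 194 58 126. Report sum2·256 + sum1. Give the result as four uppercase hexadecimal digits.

Running sums (mod 255):
  after byte 0 (201): sum1=201, sum2=201
  after byte 1 (185): sum1=131, sum2=77
  after byte 2 (147): sum1=23, sum2=100
  after byte 3 (194): sum1=217, sum2=62
  after byte 4 (58): sum1=20, sum2=82
  after byte 5 (126): sum1=146, sum2=228
Checksum = sum2·256 + sum1 = 228·256 + 146 = 58514 = 0xE492.

E492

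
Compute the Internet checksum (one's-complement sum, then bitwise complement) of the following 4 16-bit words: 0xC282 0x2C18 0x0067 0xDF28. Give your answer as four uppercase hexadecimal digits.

One's-complement addition (fold any carry out of bit 15 back into bit 0):
  0xC282 + 0x2C18 = 0x0EE9A
  0xEE9A + 0x0067 = 0x0EF01
  0xEF01 + 0xDF28 = 0x1CE29 → wrap carry → 0xCE2A
One's-complement sum = 0xCE2A.
Checksum = ~0xCE2A & 0xFFFF = 0x31D5.

31D5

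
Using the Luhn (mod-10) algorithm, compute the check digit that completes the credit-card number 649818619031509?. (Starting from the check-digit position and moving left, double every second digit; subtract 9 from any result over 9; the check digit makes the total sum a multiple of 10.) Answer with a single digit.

Partial digits right→left: 9 0 5 1 3 0 9 1 6 8 1 8 9 4 6
Double every second digit counting from the check-digit position (so the 1st, 3rd, 5th, ... of the partial from the right).
  doubled (with −9 where >9): 9 1 6 9 3 2 9 3 → sum 42
  kept as-is: 0 1 0 1 8 8 4 → sum 22
Total = 42 + 22 = 64.
Check digit = (10 − (64 mod 10)) mod 10 = 6.

6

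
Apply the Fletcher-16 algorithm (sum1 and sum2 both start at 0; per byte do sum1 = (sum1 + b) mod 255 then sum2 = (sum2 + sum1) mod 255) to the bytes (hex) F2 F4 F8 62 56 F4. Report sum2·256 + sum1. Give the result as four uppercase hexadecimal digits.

278E

Running sums (mod 255):
  after byte 0 (F2): sum1=242, sum2=242
  after byte 1 (F4): sum1=231, sum2=218
  after byte 2 (F8): sum1=224, sum2=187
  after byte 3 (62): sum1=67, sum2=254
  after byte 4 (56): sum1=153, sum2=152
  after byte 5 (F4): sum1=142, sum2=39
Checksum = sum2·256 + sum1 = 39·256 + 142 = 10126 = 0x278E.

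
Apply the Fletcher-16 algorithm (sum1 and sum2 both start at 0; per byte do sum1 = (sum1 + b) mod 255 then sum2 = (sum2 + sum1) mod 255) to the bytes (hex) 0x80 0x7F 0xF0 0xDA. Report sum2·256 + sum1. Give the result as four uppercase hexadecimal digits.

Running sums (mod 255):
  after byte 0 (0x80): sum1=128, sum2=128
  after byte 1 (0x7F): sum1=0, sum2=128
  after byte 2 (0xF0): sum1=240, sum2=113
  after byte 3 (0xDA): sum1=203, sum2=61
Checksum = sum2·256 + sum1 = 61·256 + 203 = 15819 = 0x3DCB.

3DCB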